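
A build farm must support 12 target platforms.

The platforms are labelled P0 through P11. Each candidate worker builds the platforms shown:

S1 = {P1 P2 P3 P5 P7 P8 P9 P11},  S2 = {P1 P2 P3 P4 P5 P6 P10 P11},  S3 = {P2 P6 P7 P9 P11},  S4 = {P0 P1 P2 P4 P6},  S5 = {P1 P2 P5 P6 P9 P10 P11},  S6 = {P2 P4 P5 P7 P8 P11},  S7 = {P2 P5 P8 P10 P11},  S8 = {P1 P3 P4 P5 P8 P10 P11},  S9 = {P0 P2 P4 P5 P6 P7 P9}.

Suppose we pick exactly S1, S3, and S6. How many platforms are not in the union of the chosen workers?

2

Union of S1, S3, S6 = {P1, P2, P3, P4, P5, P6, P7, P8, P9, P11}.
Not covered: P0, P10 — 2 platforms.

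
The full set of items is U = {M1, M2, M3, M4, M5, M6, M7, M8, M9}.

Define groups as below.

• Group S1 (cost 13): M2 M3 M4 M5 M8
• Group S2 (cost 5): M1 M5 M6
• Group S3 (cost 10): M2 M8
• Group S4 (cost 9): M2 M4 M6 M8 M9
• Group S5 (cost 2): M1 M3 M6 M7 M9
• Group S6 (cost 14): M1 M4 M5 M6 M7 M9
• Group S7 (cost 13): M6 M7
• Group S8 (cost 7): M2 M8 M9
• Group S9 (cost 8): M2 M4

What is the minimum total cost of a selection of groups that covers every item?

S1, S5 together cover every item (S1 ∪ S5 = {M1, M2, M3, M4, M5, M6, M7, M8, M9}); total cost 13 + 2 = 15.
The greedy pick S5, S4, S2 costs 16; no covering selection beats 15.

15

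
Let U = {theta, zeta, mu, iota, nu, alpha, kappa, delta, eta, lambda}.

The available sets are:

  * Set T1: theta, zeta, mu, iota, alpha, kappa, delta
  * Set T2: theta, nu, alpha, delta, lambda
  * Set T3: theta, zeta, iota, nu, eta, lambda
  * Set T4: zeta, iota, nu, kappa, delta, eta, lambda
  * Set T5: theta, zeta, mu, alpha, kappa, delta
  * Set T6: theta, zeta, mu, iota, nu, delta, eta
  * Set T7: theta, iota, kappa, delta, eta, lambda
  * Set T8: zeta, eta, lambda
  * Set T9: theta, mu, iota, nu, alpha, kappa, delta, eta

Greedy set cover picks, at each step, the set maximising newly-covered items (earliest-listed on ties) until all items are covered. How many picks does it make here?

2

Greedy: pick T9 (covers 8 new) → pick T3 (covers 2 new). Total picks: 2.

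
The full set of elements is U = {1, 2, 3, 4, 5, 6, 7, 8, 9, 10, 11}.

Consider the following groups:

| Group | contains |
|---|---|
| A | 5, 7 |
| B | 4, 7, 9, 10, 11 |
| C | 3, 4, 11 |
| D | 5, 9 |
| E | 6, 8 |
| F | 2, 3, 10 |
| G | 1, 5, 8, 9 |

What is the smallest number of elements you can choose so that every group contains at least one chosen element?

4

The 4 elements {3, 5, 6, 10} hit every group.
No choice of 3 elements meets every group, so 4 is the minimum.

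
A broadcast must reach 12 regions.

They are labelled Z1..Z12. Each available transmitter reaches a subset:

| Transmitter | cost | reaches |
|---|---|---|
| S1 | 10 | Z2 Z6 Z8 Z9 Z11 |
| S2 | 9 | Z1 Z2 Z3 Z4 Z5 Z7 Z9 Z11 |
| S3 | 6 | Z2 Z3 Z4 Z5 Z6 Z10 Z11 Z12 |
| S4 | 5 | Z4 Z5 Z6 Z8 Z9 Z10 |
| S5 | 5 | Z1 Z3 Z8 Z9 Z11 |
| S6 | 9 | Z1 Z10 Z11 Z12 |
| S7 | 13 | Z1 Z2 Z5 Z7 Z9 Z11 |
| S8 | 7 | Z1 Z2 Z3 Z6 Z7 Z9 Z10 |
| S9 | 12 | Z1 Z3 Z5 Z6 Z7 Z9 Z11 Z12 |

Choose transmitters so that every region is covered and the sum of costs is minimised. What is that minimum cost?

18

S3, S4, S8 together cover every region (S3 ∪ S4 ∪ S8 = {Z1, Z2, Z3, Z4, Z5, Z6, Z7, Z8, Z9, Z10, Z11, Z12}); total cost 6 + 5 + 7 = 18.
No covering selection has total cost below 18.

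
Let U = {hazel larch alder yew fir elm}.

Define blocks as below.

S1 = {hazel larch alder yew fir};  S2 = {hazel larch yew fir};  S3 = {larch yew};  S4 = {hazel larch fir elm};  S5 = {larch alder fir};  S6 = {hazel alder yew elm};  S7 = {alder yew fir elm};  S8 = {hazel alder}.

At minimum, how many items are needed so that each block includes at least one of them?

2

H = {larch, alder} meets every block (each contains at least one member of H), and |H| = 2.
The blocks S3, S8 are pairwise disjoint, so any hitting set needs a separate item for each — at least 2. Hence 2 is optimal.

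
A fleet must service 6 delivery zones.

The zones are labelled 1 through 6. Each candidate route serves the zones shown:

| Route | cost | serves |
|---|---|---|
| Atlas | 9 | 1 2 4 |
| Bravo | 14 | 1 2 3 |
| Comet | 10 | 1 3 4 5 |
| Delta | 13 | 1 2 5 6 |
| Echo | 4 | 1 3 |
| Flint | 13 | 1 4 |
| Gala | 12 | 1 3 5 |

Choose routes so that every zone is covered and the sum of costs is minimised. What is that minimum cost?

23

Comet, Delta together cover every zone (Comet ∪ Delta = {1, 2, 3, 4, 5, 6}); total cost 10 + 13 = 23.
The greedy pick Echo, Delta, Atlas costs 26; no covering selection beats 23.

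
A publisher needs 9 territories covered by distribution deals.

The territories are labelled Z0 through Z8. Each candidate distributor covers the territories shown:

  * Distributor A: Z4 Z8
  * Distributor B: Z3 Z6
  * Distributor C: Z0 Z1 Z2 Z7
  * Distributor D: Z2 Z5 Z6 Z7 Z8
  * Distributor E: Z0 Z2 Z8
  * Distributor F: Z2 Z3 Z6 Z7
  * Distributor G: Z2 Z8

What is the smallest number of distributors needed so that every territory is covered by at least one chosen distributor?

A and C and D and F together: A ∪ C ∪ D ∪ F = {Z0, Z1, Z2, Z3, Z4, Z5, Z6, Z7, Z8} — every territory is covered.
No 3 of the 7 distributors cover everything (all 35 combinations miss at least one territory), so 4 is optimal.

4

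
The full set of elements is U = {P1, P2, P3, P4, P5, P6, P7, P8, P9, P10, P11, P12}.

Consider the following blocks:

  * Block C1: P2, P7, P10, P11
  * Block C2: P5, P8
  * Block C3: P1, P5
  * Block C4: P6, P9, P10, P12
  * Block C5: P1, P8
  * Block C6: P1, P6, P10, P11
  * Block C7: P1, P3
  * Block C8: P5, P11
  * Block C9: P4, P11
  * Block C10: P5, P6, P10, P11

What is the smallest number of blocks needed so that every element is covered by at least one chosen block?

5

C1, C2, C4, C7, and C9 cover everything between them: the union {P1, P2, P3, P4, P5, P6, P7, P8, P9, P10, P11, P12} is all of U.
No 4 of the 10 blocks cover everything (all 210 combinations miss at least one element), so 5 is optimal.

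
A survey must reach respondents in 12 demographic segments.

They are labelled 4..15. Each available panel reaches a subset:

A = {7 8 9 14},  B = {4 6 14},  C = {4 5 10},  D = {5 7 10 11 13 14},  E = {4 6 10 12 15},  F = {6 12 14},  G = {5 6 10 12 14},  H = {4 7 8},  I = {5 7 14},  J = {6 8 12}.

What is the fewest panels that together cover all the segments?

Take {A, D, E}. Their union is {4, 5, 6, 7, 8, 9, 10, 11, 12, 13, 14, 15}, which is all 12 segments.
Only A contains 9, so A is forced; the remaining 8 segments need at least 2 more panels (each remaining panel adds at most 5) — so at least 3 panels are needed, and 3 is optimal.

3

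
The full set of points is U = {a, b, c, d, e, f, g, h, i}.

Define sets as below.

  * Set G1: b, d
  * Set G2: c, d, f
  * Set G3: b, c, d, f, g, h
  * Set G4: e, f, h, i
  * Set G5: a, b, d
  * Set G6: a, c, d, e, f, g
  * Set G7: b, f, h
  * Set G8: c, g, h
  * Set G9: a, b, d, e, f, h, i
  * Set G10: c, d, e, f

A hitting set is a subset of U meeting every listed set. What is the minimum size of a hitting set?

The 2 points {d, h} hit every set.
The sets G1, G8 are pairwise disjoint, so any hitting set needs a separate point for each — at least 2. Hence 2 is optimal.

2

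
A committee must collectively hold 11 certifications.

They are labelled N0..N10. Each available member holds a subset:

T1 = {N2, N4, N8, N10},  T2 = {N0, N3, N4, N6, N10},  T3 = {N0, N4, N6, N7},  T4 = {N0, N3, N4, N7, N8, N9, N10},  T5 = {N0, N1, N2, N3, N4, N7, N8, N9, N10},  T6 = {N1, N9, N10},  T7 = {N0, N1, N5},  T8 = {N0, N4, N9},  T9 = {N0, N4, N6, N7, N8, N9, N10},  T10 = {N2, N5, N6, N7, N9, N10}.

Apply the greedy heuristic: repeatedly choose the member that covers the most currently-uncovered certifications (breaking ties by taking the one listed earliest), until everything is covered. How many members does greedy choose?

Greedy: pick T5 (covers 9 new) → pick T10 (covers 2 new). Total picks: 2.

2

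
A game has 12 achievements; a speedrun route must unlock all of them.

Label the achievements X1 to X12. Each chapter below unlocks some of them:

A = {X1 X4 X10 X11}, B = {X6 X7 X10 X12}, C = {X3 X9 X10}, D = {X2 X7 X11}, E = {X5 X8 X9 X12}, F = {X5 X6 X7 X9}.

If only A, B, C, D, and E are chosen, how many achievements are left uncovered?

Union of A, B, C, D, E = {X1, X2, X3, X4, X5, X6, X7, X8, X9, X10, X11, X12} — that's every achievement, so 0 are uncovered.

0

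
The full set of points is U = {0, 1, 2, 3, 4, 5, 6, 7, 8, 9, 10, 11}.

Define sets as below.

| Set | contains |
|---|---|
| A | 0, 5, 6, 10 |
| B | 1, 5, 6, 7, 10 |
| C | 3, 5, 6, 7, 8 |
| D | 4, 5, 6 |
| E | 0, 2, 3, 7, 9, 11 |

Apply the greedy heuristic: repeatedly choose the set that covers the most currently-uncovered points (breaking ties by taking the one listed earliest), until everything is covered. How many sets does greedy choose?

Greedy: pick E (covers 6 new) → pick B (covers 4 new) → pick C (covers 1 new) → pick D (covers 1 new). Total picks: 4.

4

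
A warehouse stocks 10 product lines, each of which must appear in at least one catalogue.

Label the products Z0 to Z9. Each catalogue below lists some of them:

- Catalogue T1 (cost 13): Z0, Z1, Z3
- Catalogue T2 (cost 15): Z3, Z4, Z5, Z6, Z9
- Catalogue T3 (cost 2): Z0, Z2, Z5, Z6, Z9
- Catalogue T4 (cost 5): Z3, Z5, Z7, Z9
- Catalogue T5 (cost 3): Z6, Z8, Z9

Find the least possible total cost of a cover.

38

T1, T2, T3, T4, T5 together cover every product (T1 ∪ T2 ∪ T3 ∪ T4 ∪ T5 = {Z0, Z1, Z2, Z3, Z4, Z5, Z6, Z7, Z8, Z9}); total cost 13 + 15 + 2 + 5 + 3 = 38.
No covering selection has total cost below 38.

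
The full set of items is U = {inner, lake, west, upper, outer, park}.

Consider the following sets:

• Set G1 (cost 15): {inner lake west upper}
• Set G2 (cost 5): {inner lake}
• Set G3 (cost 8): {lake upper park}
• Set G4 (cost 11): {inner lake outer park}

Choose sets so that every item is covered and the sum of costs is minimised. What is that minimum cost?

G1, G4 together cover every item (G1 ∪ G4 = {inner, lake, west, upper, outer, park}); total cost 15 + 11 = 26.
The greedy pick G2, G3, G4, G1 costs 39; no covering selection beats 26.

26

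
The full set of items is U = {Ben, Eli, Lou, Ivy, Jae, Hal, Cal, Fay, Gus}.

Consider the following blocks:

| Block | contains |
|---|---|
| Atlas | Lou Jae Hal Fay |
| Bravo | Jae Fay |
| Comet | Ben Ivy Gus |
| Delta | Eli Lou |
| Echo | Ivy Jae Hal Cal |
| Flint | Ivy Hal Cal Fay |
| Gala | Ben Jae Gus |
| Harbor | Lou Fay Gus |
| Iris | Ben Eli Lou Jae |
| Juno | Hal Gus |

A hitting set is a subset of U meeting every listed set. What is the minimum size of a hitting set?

4

The 4 items {Ben, Lou, Jae, Hal} hit every block.
No choice of 3 items meets every block, so 4 is the minimum.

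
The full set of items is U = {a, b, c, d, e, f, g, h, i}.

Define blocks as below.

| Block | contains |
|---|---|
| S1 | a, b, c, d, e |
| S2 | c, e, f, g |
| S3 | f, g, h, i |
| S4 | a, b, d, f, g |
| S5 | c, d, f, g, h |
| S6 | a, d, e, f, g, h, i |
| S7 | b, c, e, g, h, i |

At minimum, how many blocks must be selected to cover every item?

S6 and S7 cover everything between them: the union {a, b, c, d, e, f, g, h, i} is all of U.
No single block has all 9 items (the largest, S6, has 7), so 2 is optimal.

2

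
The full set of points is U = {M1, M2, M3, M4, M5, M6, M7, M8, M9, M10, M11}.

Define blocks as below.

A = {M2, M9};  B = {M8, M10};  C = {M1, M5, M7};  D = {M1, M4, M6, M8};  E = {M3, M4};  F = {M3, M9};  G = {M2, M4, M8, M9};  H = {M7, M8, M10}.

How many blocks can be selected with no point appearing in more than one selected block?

4

A, B, C, E are pairwise disjoint (A={M2,M9}; B={M8,M10}; C={M1,M5,M7}; E={M3,M4}).
Every remaining block overlaps one of these, and no 5 of the listed blocks are pairwise disjoint, so 4 is the maximum.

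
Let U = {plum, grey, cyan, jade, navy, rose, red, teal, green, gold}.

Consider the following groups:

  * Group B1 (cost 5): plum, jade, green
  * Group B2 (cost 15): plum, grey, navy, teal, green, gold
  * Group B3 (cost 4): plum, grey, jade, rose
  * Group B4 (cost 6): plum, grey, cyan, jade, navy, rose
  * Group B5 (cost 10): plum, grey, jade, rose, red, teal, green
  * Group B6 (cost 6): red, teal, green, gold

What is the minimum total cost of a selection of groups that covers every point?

12

B4, B6 together cover every point (B4 ∪ B6 = {plum, grey, cyan, jade, navy, rose, red, teal, green, gold}); total cost 6 + 6 = 12.
The greedy pick B3, B6, B4 costs 16; no covering selection beats 12.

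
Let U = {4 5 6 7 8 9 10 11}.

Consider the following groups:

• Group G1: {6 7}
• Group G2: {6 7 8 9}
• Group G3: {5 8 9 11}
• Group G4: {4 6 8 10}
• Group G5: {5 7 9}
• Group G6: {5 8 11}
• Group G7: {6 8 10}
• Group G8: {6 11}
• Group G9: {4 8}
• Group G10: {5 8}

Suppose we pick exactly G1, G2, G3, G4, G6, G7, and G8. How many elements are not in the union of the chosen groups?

0

Union of G1, G2, G3, G4, G6, G7, G8 = {4, 5, 6, 7, 8, 9, 10, 11} — that's every element, so 0 are uncovered.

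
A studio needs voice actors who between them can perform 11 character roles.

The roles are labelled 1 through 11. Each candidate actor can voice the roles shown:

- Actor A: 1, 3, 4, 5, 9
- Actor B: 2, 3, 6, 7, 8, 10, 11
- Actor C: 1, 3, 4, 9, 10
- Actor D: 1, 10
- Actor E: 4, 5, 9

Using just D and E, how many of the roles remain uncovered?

Union of D, E = {1, 4, 5, 9, 10}.
Not covered: 2, 3, 6, 7, 8, 11 — 6 roles.

6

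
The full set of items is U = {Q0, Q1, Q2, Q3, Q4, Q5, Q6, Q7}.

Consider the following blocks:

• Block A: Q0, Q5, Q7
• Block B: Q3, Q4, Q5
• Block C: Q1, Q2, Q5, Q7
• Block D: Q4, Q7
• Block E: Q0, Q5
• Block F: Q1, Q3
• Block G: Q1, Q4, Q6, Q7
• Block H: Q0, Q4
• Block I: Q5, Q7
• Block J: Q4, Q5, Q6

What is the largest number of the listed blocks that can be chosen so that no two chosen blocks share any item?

3

D, E, F are pairwise disjoint (D={Q4,Q7}; E={Q0,Q5}; F={Q1,Q3}).
Every remaining block overlaps one of these, and no 4 of the listed blocks are pairwise disjoint, so 3 is the maximum.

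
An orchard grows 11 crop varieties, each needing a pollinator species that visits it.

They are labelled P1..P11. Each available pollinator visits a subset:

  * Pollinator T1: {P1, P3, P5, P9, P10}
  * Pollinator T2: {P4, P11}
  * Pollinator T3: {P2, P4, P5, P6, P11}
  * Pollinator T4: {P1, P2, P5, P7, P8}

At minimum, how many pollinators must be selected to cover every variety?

Take {T1, T3, T4}. Their union is {P1, P2, P3, P4, P5, P6, P7, P8, P9, P10, P11}, which is all 11 varieties.
Each pollinator has at most 5 varieties, and 2·5 = 10 < 11 — so at least 3 pollinators are needed, and 3 is optimal.

3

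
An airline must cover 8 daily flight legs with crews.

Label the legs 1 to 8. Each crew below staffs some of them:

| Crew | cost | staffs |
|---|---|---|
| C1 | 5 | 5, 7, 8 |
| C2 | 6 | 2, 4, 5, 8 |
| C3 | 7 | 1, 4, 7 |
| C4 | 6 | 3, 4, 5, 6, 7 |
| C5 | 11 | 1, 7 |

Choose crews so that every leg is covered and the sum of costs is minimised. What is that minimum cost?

19

C2, C3, C4 together cover every leg (C2 ∪ C3 ∪ C4 = {1, 2, 3, 4, 5, 6, 7, 8}); total cost 6 + 7 + 6 = 19.
No covering selection has total cost below 19.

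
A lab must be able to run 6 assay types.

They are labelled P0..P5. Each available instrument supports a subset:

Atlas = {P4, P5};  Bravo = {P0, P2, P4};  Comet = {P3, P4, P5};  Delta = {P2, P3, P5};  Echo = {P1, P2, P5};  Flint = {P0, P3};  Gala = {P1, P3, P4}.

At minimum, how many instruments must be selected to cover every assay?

3

Delta and Flint and Gala together: Delta ∪ Flint ∪ Gala = {P0, P1, P2, P3, P4, P5} — every assay is covered.
No 2 of the 7 instruments cover everything (all 21 combinations miss at least one assay), so 3 is optimal.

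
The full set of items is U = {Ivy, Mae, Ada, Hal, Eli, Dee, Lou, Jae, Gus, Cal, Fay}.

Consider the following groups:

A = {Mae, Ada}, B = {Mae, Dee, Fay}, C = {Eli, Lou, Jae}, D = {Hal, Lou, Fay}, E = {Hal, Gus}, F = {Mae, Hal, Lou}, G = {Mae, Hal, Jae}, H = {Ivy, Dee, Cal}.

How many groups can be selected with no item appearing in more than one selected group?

A, C, E, H are pairwise disjoint (A={Mae,Ada}; C={Eli,Lou,Jae}; E={Hal,Gus}; H={Ivy,Dee,Cal}).
Every remaining group overlaps one of these, and no 5 of the listed groups are pairwise disjoint, so 4 is the maximum.

4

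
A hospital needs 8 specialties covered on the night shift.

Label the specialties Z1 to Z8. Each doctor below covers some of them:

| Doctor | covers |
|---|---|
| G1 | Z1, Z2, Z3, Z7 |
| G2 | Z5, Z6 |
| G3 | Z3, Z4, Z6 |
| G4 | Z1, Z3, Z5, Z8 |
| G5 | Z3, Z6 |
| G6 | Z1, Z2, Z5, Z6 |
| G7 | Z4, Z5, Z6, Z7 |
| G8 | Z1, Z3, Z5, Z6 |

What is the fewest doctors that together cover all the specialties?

G4 and G6 and G7 together: G4 ∪ G6 ∪ G7 = {Z1, Z2, Z3, Z4, Z5, Z6, Z7, Z8} — every specialty is covered.
Only G4 contains Z8, so G4 is forced; the remaining 4 specialties need at least 2 more doctors (each remaining doctor adds at most 3) — so at least 3 doctors are needed, and 3 is optimal.

3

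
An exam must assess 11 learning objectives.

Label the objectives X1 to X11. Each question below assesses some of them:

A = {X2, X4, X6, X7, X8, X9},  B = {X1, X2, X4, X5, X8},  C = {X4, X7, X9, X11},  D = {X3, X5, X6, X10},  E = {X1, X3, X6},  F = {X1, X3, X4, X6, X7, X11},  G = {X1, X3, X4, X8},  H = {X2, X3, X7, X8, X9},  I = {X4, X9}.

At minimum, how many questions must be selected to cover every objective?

3

Take {D, F, H}. Their union is {X1, X2, X3, X4, X5, X6, X7, X8, X9, X10, X11}, which is all 11 objectives.
Only D contains X10, so D is forced; the remaining 7 objectives need at least 2 more questions (each remaining question adds at most 5) — so at least 3 questions are needed, and 3 is optimal.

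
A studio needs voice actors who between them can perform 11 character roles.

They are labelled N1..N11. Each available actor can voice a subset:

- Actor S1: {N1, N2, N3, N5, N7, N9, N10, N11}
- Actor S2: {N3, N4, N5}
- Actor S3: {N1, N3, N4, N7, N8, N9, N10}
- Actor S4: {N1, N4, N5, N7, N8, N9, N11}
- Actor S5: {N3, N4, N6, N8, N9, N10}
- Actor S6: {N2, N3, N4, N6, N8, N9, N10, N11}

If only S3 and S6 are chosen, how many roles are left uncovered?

Union of S3, S6 = {N1, N2, N3, N4, N6, N7, N8, N9, N10, N11}.
Not covered: N5 — 1 role.

1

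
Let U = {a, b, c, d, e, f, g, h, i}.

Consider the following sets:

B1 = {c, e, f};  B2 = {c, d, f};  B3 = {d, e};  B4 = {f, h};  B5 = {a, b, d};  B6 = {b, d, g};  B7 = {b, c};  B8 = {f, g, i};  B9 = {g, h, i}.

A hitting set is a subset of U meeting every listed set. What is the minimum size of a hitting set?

4

T = {b, d, f, i} meets every set (each contains at least one member of T), and |T| = 4.
No choice of 3 items meets every set, so 4 is the minimum.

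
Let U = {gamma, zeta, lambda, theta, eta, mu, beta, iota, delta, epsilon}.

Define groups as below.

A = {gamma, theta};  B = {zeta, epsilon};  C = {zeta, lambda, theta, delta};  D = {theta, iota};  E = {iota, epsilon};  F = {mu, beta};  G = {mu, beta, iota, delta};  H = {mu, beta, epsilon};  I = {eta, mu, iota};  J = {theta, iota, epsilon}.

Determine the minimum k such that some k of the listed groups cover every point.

4

Take {A, C, H, I}. Their union is {gamma, zeta, lambda, theta, eta, mu, beta, iota, delta, epsilon}, which is all 10 points.
No 3 of the 10 groups cover everything (all 120 combinations miss at least one point), so 4 is optimal.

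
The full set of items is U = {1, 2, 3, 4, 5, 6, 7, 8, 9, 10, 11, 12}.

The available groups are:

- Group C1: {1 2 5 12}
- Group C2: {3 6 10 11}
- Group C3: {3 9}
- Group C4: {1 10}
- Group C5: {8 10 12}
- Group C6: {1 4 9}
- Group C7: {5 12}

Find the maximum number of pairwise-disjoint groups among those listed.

C3, C4, C7 are pairwise disjoint (C3={3,9}; C4={1,10}; C7={5,12}).
Every remaining group overlaps one of these, and no 4 of the listed groups are pairwise disjoint, so 3 is the maximum.

3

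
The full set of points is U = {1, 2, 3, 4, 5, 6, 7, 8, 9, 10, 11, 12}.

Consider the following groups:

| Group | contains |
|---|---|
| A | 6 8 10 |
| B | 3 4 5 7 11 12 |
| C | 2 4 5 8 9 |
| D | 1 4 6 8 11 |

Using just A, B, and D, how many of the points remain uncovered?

2

Union of A, B, D = {1, 3, 4, 5, 6, 7, 8, 10, 11, 12}.
Not covered: 2, 9 — 2 points.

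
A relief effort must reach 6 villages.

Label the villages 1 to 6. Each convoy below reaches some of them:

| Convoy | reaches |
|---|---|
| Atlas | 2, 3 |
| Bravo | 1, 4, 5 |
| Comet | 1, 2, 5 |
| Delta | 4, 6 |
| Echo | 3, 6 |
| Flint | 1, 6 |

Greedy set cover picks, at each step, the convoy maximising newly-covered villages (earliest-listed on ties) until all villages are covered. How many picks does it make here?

Greedy: pick Bravo (covers 3 new) → pick Atlas (covers 2 new) → pick Delta (covers 1 new). Total picks: 3.

3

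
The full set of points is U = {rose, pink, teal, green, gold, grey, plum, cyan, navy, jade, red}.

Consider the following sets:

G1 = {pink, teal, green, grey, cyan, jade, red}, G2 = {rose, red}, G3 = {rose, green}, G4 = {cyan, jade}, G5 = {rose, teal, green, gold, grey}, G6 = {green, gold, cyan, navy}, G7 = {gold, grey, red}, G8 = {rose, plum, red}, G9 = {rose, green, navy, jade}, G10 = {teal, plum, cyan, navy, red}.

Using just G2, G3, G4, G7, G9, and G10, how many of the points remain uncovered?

Union of G2, G3, G4, G7, G9, G10 = {rose, teal, green, gold, grey, plum, cyan, navy, jade, red}.
Not covered: pink — 1 point.

1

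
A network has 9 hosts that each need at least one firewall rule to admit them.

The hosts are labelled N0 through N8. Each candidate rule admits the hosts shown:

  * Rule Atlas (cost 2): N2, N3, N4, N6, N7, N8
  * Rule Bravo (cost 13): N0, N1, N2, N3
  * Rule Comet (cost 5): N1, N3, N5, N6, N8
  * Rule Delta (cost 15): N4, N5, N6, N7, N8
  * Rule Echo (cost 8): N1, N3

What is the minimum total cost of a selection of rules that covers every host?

20

Atlas, Bravo, Comet together cover every host (Atlas ∪ Bravo ∪ Comet = {N0, N1, N2, N3, N4, N5, N6, N7, N8}); total cost 2 + 13 + 5 = 20.
No covering selection has total cost below 20.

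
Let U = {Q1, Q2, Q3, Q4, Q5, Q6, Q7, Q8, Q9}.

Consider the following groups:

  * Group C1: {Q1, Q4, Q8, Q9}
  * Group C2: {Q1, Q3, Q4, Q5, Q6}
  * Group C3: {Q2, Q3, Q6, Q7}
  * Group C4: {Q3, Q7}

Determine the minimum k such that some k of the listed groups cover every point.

3

Take {C1, C2, C3}. Their union is {Q1, Q2, Q3, Q4, Q5, Q6, Q7, Q8, Q9}, which is all 9 points.
Only C3 contains Q2, so C3 is forced; the remaining 5 points need at least 2 more groups (each remaining group adds at most 4) — so at least 3 groups are needed, and 3 is optimal.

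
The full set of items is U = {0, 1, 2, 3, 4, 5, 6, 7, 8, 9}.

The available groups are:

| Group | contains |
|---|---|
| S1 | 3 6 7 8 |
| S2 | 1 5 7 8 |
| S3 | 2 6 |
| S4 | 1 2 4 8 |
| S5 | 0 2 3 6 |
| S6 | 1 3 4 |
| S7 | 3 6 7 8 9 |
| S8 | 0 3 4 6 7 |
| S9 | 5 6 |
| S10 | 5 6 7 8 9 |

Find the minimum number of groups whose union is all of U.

3

S4 and S5 and S10 together: S4 ∪ S5 ∪ S10 = {0, 1, 2, 3, 4, 5, 6, 7, 8, 9} — every item is covered.
No 2 of the 10 groups cover everything (all 45 combinations miss at least one item), so 3 is optimal.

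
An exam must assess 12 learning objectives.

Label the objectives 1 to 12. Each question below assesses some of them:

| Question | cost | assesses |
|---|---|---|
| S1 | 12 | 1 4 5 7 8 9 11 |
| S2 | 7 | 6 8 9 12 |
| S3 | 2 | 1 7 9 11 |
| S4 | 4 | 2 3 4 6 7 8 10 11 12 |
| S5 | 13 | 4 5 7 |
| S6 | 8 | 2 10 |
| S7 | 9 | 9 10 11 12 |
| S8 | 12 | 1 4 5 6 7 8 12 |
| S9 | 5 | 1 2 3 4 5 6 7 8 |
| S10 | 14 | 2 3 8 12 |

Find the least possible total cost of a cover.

11

S3, S4, S9 together cover every objective (S3 ∪ S4 ∪ S9 = {1, 2, 3, 4, 5, 6, 7, 8, 9, 10, 11, 12}); total cost 2 + 4 + 5 = 11.
No covering selection has total cost below 11.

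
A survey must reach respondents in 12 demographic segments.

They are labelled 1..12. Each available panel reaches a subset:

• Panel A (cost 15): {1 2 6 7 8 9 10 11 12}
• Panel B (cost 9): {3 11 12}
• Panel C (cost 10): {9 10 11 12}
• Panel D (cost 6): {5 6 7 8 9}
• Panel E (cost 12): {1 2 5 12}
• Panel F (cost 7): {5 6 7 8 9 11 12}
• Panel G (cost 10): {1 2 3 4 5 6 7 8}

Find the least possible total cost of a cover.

20

C, G together cover every segment (C ∪ G = {1, 2, 3, 4, 5, 6, 7, 8, 9, 10, 11, 12}); total cost 10 + 10 = 20.
The greedy pick F, G, C costs 27; no covering selection beats 20.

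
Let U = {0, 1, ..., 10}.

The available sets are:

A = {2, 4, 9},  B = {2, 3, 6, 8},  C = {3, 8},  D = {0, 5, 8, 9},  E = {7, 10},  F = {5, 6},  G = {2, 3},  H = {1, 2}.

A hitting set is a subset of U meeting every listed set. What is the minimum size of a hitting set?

4

T = {2, 5, 7, 8} meets every set (each contains at least one member of T), and |T| = 4.
The sets A, C, E, F are pairwise disjoint, so any hitting set needs a separate item for each — at least 4. Hence 4 is optimal.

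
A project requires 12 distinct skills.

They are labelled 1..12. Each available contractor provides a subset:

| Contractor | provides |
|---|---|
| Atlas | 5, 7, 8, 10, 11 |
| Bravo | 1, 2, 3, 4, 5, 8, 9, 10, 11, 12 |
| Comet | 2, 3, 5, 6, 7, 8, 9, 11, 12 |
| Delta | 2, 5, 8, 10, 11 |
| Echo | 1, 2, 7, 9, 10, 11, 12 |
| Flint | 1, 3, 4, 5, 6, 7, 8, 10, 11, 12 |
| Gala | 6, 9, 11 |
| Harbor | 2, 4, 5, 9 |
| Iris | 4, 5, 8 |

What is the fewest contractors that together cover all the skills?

2

Bravo and Comet together: Bravo ∪ Comet = {1, 2, 3, 4, 5, 6, 7, 8, 9, 10, 11, 12} — every skill is covered.
No single contractor has all 12 skills (the largest, Bravo, has 10), so 2 is optimal.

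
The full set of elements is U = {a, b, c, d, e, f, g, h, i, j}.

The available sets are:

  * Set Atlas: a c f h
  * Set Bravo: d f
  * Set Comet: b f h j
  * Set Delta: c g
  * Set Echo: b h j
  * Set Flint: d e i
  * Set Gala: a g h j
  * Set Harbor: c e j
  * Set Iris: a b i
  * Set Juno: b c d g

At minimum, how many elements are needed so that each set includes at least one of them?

Take T = {c, f, h, i}. Each listed set contains at least one of these, so T is a hitting set of size 4.
No choice of 3 elements meets every set, so 4 is the minimum.

4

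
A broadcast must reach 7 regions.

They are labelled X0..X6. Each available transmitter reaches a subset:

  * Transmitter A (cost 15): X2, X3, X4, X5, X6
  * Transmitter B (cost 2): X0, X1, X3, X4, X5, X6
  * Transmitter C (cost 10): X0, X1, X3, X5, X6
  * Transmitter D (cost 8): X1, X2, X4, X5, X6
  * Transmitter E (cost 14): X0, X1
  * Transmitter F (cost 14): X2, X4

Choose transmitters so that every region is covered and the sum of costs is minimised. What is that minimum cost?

B, D together cover every region (B ∪ D = {X0, X1, X2, X3, X4, X5, X6}); total cost 2 + 8 = 10.
No covering selection has total cost below 10.

10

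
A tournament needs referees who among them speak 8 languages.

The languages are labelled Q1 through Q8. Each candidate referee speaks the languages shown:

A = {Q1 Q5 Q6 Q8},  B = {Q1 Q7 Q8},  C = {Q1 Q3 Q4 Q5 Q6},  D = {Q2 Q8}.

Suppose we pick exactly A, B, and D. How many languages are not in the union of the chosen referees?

Union of A, B, D = {Q1, Q2, Q5, Q6, Q7, Q8}.
Not covered: Q3, Q4 — 2 languages.

2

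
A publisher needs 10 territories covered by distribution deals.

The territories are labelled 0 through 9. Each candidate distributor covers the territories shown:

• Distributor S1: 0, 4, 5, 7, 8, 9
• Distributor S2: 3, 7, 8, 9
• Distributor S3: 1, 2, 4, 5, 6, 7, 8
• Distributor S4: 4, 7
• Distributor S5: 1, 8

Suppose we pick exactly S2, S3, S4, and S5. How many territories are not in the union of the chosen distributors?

1

Union of S2, S3, S4, S5 = {1, 2, 3, 4, 5, 6, 7, 8, 9}.
Not covered: 0 — 1 territory.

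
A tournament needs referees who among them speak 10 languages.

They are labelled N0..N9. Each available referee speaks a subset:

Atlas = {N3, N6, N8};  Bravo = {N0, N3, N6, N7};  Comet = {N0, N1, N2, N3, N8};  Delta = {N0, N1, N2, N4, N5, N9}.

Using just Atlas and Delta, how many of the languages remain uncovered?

Union of Atlas, Delta = {N0, N1, N2, N3, N4, N5, N6, N8, N9}.
Not covered: N7 — 1 language.

1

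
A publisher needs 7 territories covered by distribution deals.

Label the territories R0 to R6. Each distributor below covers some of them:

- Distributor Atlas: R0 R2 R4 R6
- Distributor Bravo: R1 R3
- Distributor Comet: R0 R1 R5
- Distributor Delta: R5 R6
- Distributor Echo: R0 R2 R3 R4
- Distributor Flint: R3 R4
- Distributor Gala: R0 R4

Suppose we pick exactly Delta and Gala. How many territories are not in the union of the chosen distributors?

Union of Delta, Gala = {R0, R4, R5, R6}.
Not covered: R1, R2, R3 — 3 territories.

3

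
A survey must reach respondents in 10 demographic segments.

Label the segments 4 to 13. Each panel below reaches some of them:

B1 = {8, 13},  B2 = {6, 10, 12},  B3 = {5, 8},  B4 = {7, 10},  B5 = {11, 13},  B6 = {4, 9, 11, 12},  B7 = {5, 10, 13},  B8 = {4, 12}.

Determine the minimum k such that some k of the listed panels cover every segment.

5

Take {B2, B3, B4, B5, B6}. Their union is {4, 5, 6, 7, 8, 9, 10, 11, 12, 13}, which is all 10 segments.
No 4 of the 8 panels cover everything (all 70 combinations miss at least one segment), so 5 is optimal.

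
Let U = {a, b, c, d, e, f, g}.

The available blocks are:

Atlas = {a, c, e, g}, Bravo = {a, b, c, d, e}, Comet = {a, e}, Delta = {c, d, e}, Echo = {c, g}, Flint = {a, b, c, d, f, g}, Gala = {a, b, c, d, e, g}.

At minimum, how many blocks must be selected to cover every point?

Comet and Flint together: Comet ∪ Flint = {a, b, c, d, e, f, g} — every point is covered.
No single block has all 7 points (the largest, Flint, has 6), so 2 is optimal.

2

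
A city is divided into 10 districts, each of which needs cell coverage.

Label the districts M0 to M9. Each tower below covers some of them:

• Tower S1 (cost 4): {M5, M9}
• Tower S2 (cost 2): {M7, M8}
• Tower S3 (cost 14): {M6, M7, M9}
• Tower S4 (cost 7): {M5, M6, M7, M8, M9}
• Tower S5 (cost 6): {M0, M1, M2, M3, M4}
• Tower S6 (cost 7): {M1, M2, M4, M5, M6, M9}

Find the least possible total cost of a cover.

S4, S5 together cover every district (S4 ∪ S5 = {M0, M1, M2, M3, M4, M5, M6, M7, M8, M9}); total cost 7 + 6 = 13.
The greedy pick S2, S6, S5 costs 15; no covering selection beats 13.

13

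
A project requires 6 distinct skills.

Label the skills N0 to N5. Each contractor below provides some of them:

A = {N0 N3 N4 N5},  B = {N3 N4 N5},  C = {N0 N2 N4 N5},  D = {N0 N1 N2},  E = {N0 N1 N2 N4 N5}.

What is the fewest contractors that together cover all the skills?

2

Take {A, E}. Their union is {N0, N1, N2, N3, N4, N5}, which is all 6 skills.
No single contractor has all 6 skills (the largest, E, has 5), so 2 is optimal.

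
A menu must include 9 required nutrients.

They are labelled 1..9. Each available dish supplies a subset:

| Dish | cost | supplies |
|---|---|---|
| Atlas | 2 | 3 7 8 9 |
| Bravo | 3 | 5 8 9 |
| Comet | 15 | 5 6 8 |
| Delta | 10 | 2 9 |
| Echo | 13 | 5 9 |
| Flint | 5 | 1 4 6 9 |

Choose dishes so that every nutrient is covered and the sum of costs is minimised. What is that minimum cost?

Atlas, Bravo, Delta, Flint together cover every nutrient (Atlas ∪ Bravo ∪ Delta ∪ Flint = {1, 2, 3, 4, 5, 6, 7, 8, 9}); total cost 2 + 3 + 10 + 5 = 20.
No covering selection has total cost below 20.

20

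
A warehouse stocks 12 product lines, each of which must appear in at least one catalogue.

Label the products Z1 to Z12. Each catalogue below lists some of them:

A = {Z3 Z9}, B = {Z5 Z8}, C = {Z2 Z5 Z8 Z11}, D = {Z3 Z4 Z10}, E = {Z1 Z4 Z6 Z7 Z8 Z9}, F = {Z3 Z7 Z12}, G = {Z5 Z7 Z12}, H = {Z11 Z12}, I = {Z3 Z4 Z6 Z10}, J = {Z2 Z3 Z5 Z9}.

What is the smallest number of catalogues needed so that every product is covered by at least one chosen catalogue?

4

Take {C, D, E, G}. Their union is {Z1, Z2, Z3, Z4, Z5, Z6, Z7, Z8, Z9, Z10, Z11, Z12}, which is all 12 products.
No 3 of the 10 catalogues cover everything (all 120 combinations miss at least one product), so 4 is optimal.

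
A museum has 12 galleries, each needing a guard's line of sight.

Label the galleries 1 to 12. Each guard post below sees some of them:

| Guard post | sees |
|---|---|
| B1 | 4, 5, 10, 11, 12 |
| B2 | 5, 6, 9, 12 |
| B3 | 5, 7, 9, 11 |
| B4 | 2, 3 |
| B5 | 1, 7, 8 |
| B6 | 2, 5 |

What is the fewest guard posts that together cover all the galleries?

Take {B1, B2, B4, B5}. Their union is {1, 2, 3, 4, 5, 6, 7, 8, 9, 10, 11, 12}, which is all 12 galleries.
Only B1 contains 4, so B1 is forced; the remaining 7 galleries need at least 3 more guard posts (each remaining guard post adds at most 3) — so at least 4 guard posts are needed, and 4 is optimal.

4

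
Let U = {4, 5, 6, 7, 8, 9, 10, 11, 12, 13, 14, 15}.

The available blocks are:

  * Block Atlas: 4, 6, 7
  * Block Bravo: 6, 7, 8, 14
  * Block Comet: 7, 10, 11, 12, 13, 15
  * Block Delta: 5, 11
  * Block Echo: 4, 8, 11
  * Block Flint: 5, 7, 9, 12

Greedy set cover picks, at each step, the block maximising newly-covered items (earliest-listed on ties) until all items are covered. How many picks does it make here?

Greedy: pick Comet (covers 6 new) → pick Bravo (covers 3 new) → pick Flint (covers 2 new) → pick Atlas (covers 1 new). Total picks: 4.

4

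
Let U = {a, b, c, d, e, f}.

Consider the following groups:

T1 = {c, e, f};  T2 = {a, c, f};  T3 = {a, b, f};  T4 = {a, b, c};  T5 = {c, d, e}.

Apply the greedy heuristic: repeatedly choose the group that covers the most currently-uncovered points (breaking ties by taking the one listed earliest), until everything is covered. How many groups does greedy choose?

Greedy: pick T1 (covers 3 new) → pick T3 (covers 2 new) → pick T5 (covers 1 new). Total picks: 3.
(The true minimum cover uses only 2 groups, so greedy is not optimal here.)

3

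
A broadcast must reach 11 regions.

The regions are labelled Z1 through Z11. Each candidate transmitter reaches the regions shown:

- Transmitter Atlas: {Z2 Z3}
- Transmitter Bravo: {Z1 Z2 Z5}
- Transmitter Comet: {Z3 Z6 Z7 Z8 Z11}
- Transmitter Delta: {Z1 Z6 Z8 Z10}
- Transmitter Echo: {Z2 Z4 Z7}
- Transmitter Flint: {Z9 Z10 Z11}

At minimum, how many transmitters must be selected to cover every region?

4

Bravo and Comet and Echo and Flint together: Bravo ∪ Comet ∪ Echo ∪ Flint = {Z1, Z2, Z3, Z4, Z5, Z6, Z7, Z8, Z9, Z10, Z11} — every region is covered.
No 3 of the 6 transmitters cover everything (all 20 combinations miss at least one region), so 4 is optimal.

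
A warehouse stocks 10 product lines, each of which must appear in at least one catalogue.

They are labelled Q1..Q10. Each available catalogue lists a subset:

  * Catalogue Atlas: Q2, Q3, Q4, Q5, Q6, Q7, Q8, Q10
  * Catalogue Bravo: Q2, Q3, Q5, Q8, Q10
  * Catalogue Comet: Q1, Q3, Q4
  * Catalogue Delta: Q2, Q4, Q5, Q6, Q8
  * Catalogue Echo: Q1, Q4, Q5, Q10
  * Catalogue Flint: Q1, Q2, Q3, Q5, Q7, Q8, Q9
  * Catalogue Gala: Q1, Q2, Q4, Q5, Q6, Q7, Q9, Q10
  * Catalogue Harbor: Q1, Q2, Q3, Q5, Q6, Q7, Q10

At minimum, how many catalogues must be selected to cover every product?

2

Atlas and Flint together: Atlas ∪ Flint = {Q1, Q2, Q3, Q4, Q5, Q6, Q7, Q8, Q9, Q10} — every product is covered.
No single catalogue has all 10 products (the largest, Atlas, has 8), so 2 is optimal.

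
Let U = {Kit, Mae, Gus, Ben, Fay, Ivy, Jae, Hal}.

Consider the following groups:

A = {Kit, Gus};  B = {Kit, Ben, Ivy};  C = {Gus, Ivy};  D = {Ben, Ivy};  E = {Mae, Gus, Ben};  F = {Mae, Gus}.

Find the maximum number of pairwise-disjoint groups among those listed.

A, D are pairwise disjoint (A={Kit,Gus}; D={Ben,Ivy}).
Every remaining group overlaps one of these, and no 3 of the listed groups are pairwise disjoint, so 2 is the maximum.

2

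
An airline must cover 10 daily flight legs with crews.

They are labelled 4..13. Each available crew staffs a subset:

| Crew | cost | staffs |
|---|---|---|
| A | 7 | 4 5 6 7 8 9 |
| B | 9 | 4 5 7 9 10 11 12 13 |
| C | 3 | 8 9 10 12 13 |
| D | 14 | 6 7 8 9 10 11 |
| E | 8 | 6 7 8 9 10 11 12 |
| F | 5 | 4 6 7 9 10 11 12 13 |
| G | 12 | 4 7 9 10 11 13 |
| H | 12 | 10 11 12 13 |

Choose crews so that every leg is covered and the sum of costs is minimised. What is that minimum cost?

A, F together cover every leg (A ∪ F = {4, 5, 6, 7, 8, 9, 10, 11, 12, 13}); total cost 7 + 5 = 12.
The greedy pick C, F, A costs 15; no covering selection beats 12.

12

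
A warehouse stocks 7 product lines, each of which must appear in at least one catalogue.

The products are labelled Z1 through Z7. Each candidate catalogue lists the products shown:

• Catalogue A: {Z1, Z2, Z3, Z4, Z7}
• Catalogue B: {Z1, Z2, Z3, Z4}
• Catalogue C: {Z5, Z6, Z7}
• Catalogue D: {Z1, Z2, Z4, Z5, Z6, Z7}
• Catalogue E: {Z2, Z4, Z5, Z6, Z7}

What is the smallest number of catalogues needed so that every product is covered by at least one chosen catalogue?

2

A and E together: A ∪ E = {Z1, Z2, Z3, Z4, Z5, Z6, Z7} — every product is covered.
No single catalogue has all 7 products (the largest, D, has 6), so 2 is optimal.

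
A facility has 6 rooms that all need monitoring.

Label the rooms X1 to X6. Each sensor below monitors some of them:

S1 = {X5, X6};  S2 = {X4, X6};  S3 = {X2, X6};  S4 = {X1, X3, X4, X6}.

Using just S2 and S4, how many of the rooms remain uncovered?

Union of S2, S4 = {X1, X3, X4, X6}.
Not covered: X2, X5 — 2 rooms.

2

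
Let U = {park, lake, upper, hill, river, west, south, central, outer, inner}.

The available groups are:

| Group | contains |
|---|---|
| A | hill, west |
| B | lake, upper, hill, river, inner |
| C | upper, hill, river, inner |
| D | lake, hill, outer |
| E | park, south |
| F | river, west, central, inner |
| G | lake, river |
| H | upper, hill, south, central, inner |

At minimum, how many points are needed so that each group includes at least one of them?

3

Take T = {park, hill, river}. Each listed group contains at least one of these, so T is a hitting set of size 3.
The groups D, E, F are pairwise disjoint, so any hitting set needs a separate point for each — at least 3. Hence 3 is optimal.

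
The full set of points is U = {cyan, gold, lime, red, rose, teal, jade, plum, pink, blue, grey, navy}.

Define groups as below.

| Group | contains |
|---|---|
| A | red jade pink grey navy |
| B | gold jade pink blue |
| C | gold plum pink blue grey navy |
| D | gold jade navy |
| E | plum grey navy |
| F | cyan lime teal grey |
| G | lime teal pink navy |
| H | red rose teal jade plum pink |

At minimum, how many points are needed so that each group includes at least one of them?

3

The 3 points {gold, pink, grey} hit every group.
No choice of 2 points meets every group, so 3 is the minimum.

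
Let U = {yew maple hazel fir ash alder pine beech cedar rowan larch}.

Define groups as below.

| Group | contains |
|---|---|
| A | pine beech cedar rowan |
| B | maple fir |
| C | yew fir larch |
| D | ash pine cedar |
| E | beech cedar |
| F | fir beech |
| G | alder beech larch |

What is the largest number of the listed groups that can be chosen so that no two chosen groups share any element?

B, D, G are pairwise disjoint (B={maple,fir}; D={ash,pine,cedar}; G={alder,beech,larch}).
Every remaining group overlaps one of these, and no 4 of the listed groups are pairwise disjoint, so 3 is the maximum.

3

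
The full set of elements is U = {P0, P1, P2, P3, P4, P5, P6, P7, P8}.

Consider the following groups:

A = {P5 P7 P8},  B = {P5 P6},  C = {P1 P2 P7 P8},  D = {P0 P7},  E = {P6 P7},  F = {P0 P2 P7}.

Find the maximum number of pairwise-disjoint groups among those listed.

2

B, C are pairwise disjoint (B={P5,P6}; C={P1,P2,P7,P8}).
Every remaining group overlaps one of these, and no 3 of the listed groups are pairwise disjoint, so 2 is the maximum.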